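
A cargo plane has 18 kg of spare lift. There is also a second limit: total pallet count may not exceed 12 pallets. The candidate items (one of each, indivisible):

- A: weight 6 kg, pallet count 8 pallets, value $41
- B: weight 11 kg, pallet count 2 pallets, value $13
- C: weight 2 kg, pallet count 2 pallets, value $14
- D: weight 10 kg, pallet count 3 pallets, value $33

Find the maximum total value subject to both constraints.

Feasible sets respecting both limits:
- A+D: weight 16, pallet count 11, value 74
- A+C: weight 8, pallet count 10, value 55
- A+B: weight 17, pallet count 10, value 54
- C+D: weight 12, pallet count 5, value 47
Best: $74.

$74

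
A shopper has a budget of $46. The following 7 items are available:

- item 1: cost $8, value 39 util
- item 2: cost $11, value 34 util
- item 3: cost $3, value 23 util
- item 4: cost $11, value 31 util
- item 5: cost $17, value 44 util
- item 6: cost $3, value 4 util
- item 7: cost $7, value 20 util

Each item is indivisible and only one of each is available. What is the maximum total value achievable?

Check high-value combinations within $46:
- item 1+item 2+item 3+item 5+item 7: cost 8+11+3+17+7=46, value 39+34+23+44+20=160
- item 1+item 3+item 4+item 5+item 7: cost 8+3+11+17+7=46, value 39+23+31+44+20=157
- item 1+item 2+item 3+item 4+item 6+item 7: cost 8+11+3+11+3+7=43, value 39+34+23+31+4+20=151
- item 1+item 2+item 3+item 4+item 7: cost 8+11+3+11+7=40, value 39+34+23+31+20=147
Best: 160 util.

160 util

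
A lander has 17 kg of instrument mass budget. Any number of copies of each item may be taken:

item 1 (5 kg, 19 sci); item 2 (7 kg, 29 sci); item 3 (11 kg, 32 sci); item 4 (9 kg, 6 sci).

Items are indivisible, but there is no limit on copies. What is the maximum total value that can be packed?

67 sci

Best value-per-unit is item 2 at 29/7; filling with it alone gives 2×29 = 58.
Optimal mix: 2×item 1 + 1×item 2 → mass 17, value 67.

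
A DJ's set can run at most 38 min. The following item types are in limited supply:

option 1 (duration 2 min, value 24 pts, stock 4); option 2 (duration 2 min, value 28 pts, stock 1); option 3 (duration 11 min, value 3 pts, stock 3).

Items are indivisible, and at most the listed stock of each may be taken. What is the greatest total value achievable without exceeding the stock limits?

130 pts

Top feasible selections:
- 4×option 1 + 1×option 2 + 2×option 3: duration 32, value 130
- 4×option 1 + 1×option 2 + 1×option 3: duration 21, value 127
- 4×option 1 + 1×option 2: duration 10, value 124
Best: 130 pts.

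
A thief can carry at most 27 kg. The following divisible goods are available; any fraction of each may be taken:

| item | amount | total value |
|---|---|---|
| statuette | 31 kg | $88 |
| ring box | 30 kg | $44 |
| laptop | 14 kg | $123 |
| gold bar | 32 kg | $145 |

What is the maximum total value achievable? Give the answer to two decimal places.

Take in order of value per unit:
- laptop (123/14 per unit): all 14 → value 123, running total 123.00
- gold bar (145/32 per unit): 13 of 32 → value 13×145/32 = 58.9063, running total 181.91
Total 181.91.

181.91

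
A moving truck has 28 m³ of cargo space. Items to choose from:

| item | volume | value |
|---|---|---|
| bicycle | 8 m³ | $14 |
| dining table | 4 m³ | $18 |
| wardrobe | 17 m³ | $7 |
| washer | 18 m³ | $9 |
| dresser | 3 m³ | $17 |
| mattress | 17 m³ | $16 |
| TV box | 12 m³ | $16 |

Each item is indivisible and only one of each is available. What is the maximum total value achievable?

$65

Check high-value combinations within 28 m³:
- bicycle+dining table+dresser+TV box: volume 8+4+3+12=27, value 14+18+17+16=65
- dining table+dresser+TV box: volume 4+3+12=19, value 18+17+16=51
- dining table+dresser+mattress: volume 4+3+17=24, value 18+17+16=51
- bicycle+dining table+dresser: volume 8+4+3=15, value 14+18+17=49
Best: $65.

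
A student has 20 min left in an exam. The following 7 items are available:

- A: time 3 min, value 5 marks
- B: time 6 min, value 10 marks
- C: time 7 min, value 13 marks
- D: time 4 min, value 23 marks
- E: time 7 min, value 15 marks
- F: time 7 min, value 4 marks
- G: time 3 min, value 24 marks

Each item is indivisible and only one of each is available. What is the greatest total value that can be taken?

72 marks

This is a 0/1 knapsack; check combinations near the capacity.
- B+D+E+G: time 6+4+7+3=20, value 10+23+15+24=72
- B+C+D+G: time 6+7+4+3=20, value 10+13+23+24=70
- A+D+E+G: time 3+4+7+3=17, value 5+23+15+24=67
- A+C+D+G: time 3+7+4+3=17, value 5+13+23+24=65
Best: 72 marks.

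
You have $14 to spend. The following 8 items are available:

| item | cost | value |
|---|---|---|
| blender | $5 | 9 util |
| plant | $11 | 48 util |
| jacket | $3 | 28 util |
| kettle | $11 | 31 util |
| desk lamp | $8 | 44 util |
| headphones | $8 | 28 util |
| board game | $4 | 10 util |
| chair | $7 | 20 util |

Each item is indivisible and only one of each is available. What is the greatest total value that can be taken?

Check high-value combinations within $14:
- plant+jacket: cost 11+3=14, value 48+28=76
- jacket+desk lamp: cost 3+8=11, value 28+44=72
- jacket+kettle: cost 3+11=14, value 28+31=59
Best: 76 util.

76 util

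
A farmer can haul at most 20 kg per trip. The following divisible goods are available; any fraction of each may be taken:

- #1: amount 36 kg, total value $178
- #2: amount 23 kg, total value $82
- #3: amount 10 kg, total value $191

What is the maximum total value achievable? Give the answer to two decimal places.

240.44

Take in order of value per unit:
- #3 (191/10 per unit): all 10 → value 191, running total 191.00
- #1 (178/36 per unit): 10 of 36 → value 10×178/36 = 49.4444, running total 240.44
Total 240.44.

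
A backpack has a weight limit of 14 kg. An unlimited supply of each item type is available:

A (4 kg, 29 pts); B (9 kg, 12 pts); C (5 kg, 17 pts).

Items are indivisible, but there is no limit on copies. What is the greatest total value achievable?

87 pts

Best value-per-unit is A at 29/4, and filling with it alone uses weight 3×4=12. No mix of the others beats 3×29 = 87.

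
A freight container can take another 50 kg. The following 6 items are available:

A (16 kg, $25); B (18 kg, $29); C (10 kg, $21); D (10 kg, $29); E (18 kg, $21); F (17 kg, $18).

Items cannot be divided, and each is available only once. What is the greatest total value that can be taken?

Check high-value combinations within 50 kg:
- A+B+D: weight 16+18+10=44, value 25+29+29=83
- B+C+D: weight 18+10+10=38, value 29+21+29=79
- B+D+E: weight 18+10+18=46, value 29+29+21=79
Best: $83.

$83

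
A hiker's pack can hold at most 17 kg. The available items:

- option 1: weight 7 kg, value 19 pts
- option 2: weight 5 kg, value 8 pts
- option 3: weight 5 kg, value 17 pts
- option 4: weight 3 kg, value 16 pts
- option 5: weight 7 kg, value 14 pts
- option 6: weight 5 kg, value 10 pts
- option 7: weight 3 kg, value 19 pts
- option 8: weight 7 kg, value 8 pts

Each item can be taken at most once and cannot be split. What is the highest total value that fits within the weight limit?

62 pts

Check high-value combinations within 17 kg:
- option 3+option 4+option 6+option 7: weight 5+3+5+3=16, value 17+16+10+19=62
- option 2+option 3+option 4+option 7: weight 5+5+3+3=16, value 8+17+16+19=60
- option 1+option 3+option 7: weight 7+5+3=15, value 19+17+19=55
- option 1+option 4+option 7: weight 7+3+3=13, value 19+16+19=54
Best: 62 pts.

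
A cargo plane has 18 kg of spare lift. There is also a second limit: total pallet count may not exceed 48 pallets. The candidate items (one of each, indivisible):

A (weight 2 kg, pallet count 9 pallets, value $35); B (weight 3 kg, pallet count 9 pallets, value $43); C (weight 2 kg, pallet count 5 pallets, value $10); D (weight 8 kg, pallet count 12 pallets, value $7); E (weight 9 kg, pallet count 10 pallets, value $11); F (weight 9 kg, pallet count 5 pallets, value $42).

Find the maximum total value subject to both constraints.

$130

Feasible sets respecting both limits:
- A+B+C+F: weight 16, pallet count 28, value 130
- A+B+F: weight 14, pallet count 23, value 120
- A+B+C+E: weight 16, pallet count 33, value 99
- A+B+C+D: weight 15, pallet count 35, value 95
Best: $130.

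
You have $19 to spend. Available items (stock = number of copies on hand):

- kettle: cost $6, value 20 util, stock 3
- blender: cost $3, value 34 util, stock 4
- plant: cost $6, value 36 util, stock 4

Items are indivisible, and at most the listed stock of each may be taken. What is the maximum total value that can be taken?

172 util

Best selections within cost 19 and stock limits:
- 4×blender + 1×plant: cost 18, value 172
- 1×kettle + 4×blender: cost 18, value 156
Best: 172 util.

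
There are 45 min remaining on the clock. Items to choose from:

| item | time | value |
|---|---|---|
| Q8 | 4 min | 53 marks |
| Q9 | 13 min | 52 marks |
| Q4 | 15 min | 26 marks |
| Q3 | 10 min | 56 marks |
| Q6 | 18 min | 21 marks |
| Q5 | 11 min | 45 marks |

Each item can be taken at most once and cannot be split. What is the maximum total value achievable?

Check high-value combinations within 45 min:
- Q8+Q9+Q3+Q5: time 4+13+10+11=38, value 53+52+56+45=206
- Q8+Q9+Q4+Q3: time 4+13+15+10=42, value 53+52+26+56=187
- Q8+Q9+Q3+Q6: time 4+13+10+18=45, value 53+52+56+21=182
- Q8+Q4+Q3+Q5: time 4+15+10+11=40, value 53+26+56+45=180
Best: 206 marks.

206 marks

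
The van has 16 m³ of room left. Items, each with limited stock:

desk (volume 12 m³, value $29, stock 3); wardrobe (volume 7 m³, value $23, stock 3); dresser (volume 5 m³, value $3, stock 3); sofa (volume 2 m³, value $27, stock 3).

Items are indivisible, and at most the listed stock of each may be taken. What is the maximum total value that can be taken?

$104

Top feasible selections:
- 1×wardrobe + 3×sofa: volume 13, value 104
- 2×dresser + 3×sofa: volume 16, value 87
Best: $104.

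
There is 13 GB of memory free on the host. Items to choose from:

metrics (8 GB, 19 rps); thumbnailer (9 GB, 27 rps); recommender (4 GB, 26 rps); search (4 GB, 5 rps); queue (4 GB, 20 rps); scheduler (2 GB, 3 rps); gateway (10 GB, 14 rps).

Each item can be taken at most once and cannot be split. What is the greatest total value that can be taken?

This is a 0/1 knapsack; check combinations near the capacity.
- thumbnailer+recommender: memory 9+4=13, value 27+26=53
- recommender+search+queue: memory 4+4+4=12, value 26+5+20=51
- recommender+queue+scheduler: memory 4+4+2=10, value 26+20+3=49
Best: 53 rps.

53 rps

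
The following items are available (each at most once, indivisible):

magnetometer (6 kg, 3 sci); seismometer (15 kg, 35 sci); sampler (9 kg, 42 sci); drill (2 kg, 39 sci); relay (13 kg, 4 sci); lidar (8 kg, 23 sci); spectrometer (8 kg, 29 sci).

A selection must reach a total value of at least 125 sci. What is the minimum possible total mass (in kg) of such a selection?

Subsets with value ≥ 125, sorted by total mass:
- sampler+drill+lidar+spectrometer: mass 27, value 133
- magnetometer+sampler+drill+lidar+spectrometer: mass 33, value 136
Minimum mass: 27 kg.

27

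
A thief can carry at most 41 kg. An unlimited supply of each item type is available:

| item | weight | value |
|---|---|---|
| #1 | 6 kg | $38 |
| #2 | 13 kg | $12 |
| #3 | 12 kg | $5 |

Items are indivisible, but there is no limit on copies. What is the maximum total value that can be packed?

$228

Best value-per-unit is #1 at 38/6, and filling with it alone uses weight 6×6=36. No mix of the others beats 6×38 = 228.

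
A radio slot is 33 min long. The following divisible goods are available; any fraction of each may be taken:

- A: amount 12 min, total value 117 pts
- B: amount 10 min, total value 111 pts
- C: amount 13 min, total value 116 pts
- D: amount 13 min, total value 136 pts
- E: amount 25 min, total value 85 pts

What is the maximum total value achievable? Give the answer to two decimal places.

Take in order of value per unit:
- B (111/10 per unit): all 10 → value 111, running total 111.00
- D (136/13 per unit): all 13 → value 136, running total 247.00
- A (117/12 per unit): 10 of 12 → value 10×117/12 = 97.5000, running total 344.50
Total 344.50.

344.50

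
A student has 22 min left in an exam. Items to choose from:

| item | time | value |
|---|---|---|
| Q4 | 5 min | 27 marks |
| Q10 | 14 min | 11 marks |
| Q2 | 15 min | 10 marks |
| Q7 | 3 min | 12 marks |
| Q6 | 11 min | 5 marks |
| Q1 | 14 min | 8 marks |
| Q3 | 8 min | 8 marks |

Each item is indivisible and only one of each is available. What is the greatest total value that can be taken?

Check high-value combinations within 22 min:
- Q4+Q10+Q7: time 5+14+3=22, value 27+11+12=50
- Q4+Q7+Q3: time 5+3+8=16, value 27+12+8=47
- Q4+Q7+Q1: time 5+3+14=22, value 27+12+8=47
Best: 50 marks.

50 marks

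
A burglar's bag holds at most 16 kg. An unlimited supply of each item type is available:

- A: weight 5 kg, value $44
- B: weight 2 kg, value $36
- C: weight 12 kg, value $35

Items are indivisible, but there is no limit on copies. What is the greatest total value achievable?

$288

Best value-per-unit is B at 36/2, and filling with it alone uses weight 8×2=16. No mix of the others beats 8×36 = 288.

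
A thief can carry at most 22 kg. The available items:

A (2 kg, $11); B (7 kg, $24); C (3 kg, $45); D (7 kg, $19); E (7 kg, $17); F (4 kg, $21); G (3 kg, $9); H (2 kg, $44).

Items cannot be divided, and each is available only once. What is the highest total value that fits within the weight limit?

$154

This is a 0/1 knapsack; check combinations near the capacity.
- A+B+C+F+G+H: weight 2+7+3+4+3+2=21, value 11+24+45+21+9+44=154
- A+C+D+F+G+H: weight 2+3+7+4+3+2=21, value 11+45+19+21+9+44=149
- A+C+E+F+G+H: weight 2+3+7+4+3+2=21, value 11+45+17+21+9+44=147
- A+B+C+F+H: weight 2+7+3+4+2=18, value 11+24+45+21+44=145
- B+C+F+G+H: weight 7+3+4+3+2=19, value 24+45+21+9+44=143
Best: $154.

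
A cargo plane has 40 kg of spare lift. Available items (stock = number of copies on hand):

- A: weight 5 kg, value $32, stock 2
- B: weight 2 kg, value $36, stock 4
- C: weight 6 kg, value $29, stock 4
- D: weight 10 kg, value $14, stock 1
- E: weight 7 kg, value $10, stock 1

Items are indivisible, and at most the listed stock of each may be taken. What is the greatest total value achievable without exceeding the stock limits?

$295

Top feasible selections:
- 2×A + 4×B + 3×C: weight 36, value 295
- 1×A + 4×B + 4×C: weight 37, value 292
- 2×A + 3×B + 4×C: weight 40, value 288
- 2×A + 4×B + 2×C + 1×D: weight 40, value 280
Best: $295.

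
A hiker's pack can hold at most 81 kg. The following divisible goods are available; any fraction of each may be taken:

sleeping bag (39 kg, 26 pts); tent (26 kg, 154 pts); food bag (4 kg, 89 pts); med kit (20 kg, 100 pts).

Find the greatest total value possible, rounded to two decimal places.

Take in order of value per unit:
- food bag (89/4 per unit): all 4 → value 89, running total 89.00
- tent (154/26 per unit): all 26 → value 154, running total 243.00
- med kit (100/20 per unit): all 20 → value 100, running total 343.00
- sleeping bag (26/39 per unit): 31 of 39 → value 31×26/39 = 20.6667, running total 363.67
Total 363.67.

363.67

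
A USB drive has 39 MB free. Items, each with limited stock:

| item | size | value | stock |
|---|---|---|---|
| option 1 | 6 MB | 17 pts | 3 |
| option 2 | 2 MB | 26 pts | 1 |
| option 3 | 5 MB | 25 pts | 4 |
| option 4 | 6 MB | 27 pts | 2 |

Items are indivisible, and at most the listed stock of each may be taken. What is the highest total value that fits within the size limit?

180 pts

Best selections within size 39 and stock limits:
- 1×option 2 + 4×option 3 + 2×option 4: size 34, value 180
- 1×option 1 + 1×option 2 + 3×option 3 + 2×option 4: size 35, value 172
- 1×option 1 + 4×option 3 + 2×option 4: size 38, value 171
Best: 180 pts.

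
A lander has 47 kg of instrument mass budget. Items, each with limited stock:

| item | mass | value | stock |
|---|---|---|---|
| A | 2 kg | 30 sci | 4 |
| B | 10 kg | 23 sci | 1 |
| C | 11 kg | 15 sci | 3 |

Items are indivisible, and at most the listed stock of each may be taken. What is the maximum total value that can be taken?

173 sci

Top feasible selections:
- 4×A + 1×B + 2×C: mass 40, value 173
- 4×A + 3×C: mass 41, value 165
- 4×A + 1×B + 1×C: mass 29, value 158
- 4×A + 2×C: mass 30, value 150
Best: 173 sci.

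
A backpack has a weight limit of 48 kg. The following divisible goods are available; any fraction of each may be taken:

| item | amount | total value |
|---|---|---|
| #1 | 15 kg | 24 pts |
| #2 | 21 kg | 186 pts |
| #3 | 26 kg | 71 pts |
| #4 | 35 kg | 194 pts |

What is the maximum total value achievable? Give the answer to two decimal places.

Take in order of value per unit:
- #2 (186/21 per unit): all 21 → value 186, running total 186.00
- #4 (194/35 per unit): 27 of 35 → value 27×194/35 = 149.6571, running total 335.66
Total 335.66.

335.66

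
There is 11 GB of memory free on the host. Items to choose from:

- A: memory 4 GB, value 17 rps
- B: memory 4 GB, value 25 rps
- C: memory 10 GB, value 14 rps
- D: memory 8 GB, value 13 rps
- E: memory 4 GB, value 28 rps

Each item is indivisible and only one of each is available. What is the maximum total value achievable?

53 rps

This is a 0/1 knapsack; check combinations near the capacity.
- B+E: memory 4+4=8, value 25+28=53
- A+E: memory 4+4=8, value 17+28=45
- A+B: memory 4+4=8, value 17+25=42
- E: memory 4, value 28
- B: memory 4, value 25
Best: 53 rps.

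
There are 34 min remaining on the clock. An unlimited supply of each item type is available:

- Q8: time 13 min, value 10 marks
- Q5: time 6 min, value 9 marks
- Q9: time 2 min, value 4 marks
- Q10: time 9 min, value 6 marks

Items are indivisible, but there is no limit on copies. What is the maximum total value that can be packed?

Best value-per-unit is Q9 at 4/2, and filling with it alone uses time 17×2=34. No mix of the others beats 17×4 = 68.

68 marks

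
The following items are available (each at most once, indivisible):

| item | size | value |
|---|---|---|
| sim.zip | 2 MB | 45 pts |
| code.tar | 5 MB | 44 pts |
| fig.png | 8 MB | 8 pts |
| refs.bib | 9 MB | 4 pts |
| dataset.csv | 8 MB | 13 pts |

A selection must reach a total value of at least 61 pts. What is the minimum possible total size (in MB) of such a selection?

Subsets with value ≥ 61, sorted by total size:
- sim.zip+code.tar: size 7, value 89
- sim.zip+code.tar+dataset.csv: size 15, value 102
- sim.zip+code.tar+fig.png: size 15, value 97
Minimum size: 7 MB.

7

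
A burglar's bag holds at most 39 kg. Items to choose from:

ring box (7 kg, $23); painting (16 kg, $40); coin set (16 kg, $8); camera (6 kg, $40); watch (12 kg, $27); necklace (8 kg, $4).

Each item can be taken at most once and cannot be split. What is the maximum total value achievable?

This is a 0/1 knapsack; check combinations near the capacity.
- painting+camera+watch: weight 16+6+12=34, value 40+40+27=107
- ring box+painting+camera+necklace: weight 7+16+6+8=37, value 23+40+40+4=107
- ring box+painting+camera: weight 7+16+6=29, value 23+40+40=103
- ring box+camera+watch+necklace: weight 7+6+12+8=33, value 23+40+27+4=94
Best: $107.

$107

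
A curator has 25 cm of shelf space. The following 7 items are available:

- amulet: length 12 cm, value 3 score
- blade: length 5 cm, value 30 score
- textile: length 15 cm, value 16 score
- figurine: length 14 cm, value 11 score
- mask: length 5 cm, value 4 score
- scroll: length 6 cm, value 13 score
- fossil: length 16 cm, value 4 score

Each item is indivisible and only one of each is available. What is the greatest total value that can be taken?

Check high-value combinations within 25 cm:
- blade+figurine+scroll: length 5+14+6=25, value 30+11+13=54
- blade+textile+mask: length 5+15+5=25, value 30+16+4=50
- blade+mask+scroll: length 5+5+6=16, value 30+4+13=47
Best: 54 score.

54 score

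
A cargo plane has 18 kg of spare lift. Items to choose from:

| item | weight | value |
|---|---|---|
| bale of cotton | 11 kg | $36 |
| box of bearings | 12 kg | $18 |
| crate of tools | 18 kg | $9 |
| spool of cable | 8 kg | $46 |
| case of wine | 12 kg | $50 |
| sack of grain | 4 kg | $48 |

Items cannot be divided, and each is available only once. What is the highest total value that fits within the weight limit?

Check high-value combinations within 18 kg:
- case of wine+sack of grain: weight 12+4=16, value 50+48=98
- spool of cable+sack of grain: weight 8+4=12, value 46+48=94
- bale of cotton+sack of grain: weight 11+4=15, value 36+48=84
- box of bearings+sack of grain: weight 12+4=16, value 18+48=66
- case of wine: weight 12, value 50
Best: $98.

$98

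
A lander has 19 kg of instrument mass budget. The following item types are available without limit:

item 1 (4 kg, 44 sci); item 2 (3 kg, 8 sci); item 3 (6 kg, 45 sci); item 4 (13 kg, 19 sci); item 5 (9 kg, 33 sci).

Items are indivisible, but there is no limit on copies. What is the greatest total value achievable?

184 sci

Best value-per-unit is item 1 at 44/4; filling with it alone gives 4×44 = 176.
Optimal mix: 4×item 1 + 1×item 2 → mass 19, value 184.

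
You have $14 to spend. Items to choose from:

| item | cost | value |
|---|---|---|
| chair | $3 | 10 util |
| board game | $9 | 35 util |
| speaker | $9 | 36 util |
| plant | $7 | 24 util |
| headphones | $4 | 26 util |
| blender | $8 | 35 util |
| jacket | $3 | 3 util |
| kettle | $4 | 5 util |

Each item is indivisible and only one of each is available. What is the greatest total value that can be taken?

62 util

Check high-value combinations within $14:
- speaker+headphones: cost 9+4=13, value 36+26=62
- headphones+blender: cost 4+8=12, value 26+35=61
- board game+headphones: cost 9+4=13, value 35+26=61
- chair+plant+headphones: cost 3+7+4=14, value 10+24+26=60
Best: 62 util.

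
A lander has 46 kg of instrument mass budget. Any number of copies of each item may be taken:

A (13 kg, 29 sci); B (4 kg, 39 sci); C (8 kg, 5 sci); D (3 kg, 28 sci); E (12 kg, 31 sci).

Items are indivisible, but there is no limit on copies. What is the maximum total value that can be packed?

446 sci

Best value-per-unit is B at 39/4; filling with it alone gives 11×39 = 429.
Optimal mix: 10×B + 2×D → mass 46, value 446.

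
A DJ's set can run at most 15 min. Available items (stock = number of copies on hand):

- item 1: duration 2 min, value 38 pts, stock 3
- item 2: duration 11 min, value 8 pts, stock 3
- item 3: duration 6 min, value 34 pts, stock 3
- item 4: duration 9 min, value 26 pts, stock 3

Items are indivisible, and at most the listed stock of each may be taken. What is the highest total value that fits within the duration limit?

Best selections within duration 15 and stock limits:
- 3×item 1 + 1×item 3: duration 12, value 148
- 3×item 1 + 1×item 4: duration 15, value 140
Best: 148 pts.

148 pts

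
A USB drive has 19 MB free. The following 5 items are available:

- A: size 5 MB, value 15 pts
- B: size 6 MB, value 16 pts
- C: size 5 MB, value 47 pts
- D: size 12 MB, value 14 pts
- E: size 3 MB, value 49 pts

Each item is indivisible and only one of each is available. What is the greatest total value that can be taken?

127 pts

Check high-value combinations within 19 MB:
- A+B+C+E: size 5+6+5+3=19, value 15+16+47+49=127
- B+C+E: size 6+5+3=14, value 16+47+49=112
- A+C+E: size 5+5+3=13, value 15+47+49=111
- C+E: size 5+3=8, value 47+49=96
Best: 127 pts.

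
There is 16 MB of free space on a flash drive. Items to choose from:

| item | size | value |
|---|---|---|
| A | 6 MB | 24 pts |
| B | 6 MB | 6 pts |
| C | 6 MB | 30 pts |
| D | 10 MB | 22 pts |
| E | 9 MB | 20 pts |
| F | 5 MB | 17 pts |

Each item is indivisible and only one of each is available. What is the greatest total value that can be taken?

54 pts

This is a 0/1 knapsack; check combinations near the capacity.
- A+C: size 6+6=12, value 24+30=54
- C+D: size 6+10=16, value 30+22=52
- C+E: size 6+9=15, value 30+20=50
Best: 54 pts.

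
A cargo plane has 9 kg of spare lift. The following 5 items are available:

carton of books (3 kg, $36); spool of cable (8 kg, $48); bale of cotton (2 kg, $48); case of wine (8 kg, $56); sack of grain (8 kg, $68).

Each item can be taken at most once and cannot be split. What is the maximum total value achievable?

Check high-value combinations within 9 kg:
- carton of books+bale of cotton: weight 3+2=5, value 36+48=84
- sack of grain: weight 8, value 68
- case of wine: weight 8, value 56
- bale of cotton: weight 2, value 48
Best: $84.

$84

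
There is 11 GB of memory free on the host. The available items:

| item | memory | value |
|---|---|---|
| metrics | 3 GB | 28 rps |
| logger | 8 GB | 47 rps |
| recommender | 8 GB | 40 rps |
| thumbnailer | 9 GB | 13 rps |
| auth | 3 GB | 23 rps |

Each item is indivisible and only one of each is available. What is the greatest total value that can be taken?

75 rps

Check high-value combinations within 11 GB:
- metrics+logger: memory 3+8=11, value 28+47=75
- logger+auth: memory 8+3=11, value 47+23=70
- metrics+recommender: memory 3+8=11, value 28+40=68
- recommender+auth: memory 8+3=11, value 40+23=63
Best: 75 rps.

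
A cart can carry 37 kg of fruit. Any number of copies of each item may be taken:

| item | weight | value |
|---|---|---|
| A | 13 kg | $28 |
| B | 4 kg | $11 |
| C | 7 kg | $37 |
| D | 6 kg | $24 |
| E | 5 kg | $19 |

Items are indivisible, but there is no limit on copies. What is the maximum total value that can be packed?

$185

Best value-per-unit is C at 37/7, and filling with it alone uses weight 5×7=35. No mix of the others beats 5×37 = 185.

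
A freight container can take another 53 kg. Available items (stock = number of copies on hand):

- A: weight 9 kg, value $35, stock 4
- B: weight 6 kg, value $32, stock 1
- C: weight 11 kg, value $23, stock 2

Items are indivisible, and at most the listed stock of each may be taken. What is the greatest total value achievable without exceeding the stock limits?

$195

Top feasible selections:
- 4×A + 1×B + 1×C: weight 53, value 195
- 4×A + 1×B: weight 42, value 172
- 4×A + 1×C: weight 47, value 163
- 3×A + 1×B + 1×C: weight 44, value 160
Best: $195.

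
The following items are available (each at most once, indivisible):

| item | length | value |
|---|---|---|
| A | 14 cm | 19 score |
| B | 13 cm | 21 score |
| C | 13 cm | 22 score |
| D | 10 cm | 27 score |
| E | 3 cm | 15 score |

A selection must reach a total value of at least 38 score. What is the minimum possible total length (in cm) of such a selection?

Subsets with value ≥ 38, sorted by total length:
- D+E: length 13, value 42
- C+D: length 23, value 49
- B+D: length 23, value 48
- A+D: length 24, value 46
Minimum length: 13 cm.

13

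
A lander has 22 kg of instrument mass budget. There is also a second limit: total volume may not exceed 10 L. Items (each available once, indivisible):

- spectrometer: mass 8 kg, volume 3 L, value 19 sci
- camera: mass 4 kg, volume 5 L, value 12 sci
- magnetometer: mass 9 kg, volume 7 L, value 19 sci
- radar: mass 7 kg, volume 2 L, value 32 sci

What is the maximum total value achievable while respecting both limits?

Feasible sets respecting both limits:
- spectrometer+camera+radar: mass 19, volume 10, value 63
- spectrometer+radar: mass 15, volume 5, value 51
- magnetometer+radar: mass 16, volume 9, value 51
- camera+radar: mass 11, volume 7, value 44
Best: 63 sci.

63 sci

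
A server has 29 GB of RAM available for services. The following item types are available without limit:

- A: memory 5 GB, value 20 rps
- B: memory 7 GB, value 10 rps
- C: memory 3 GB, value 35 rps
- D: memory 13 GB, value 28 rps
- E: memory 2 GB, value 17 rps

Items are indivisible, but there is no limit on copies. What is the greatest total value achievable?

332 rps

Best value-per-unit is C at 35/3; filling with it alone gives 9×35 = 315.
Optimal mix: 9×C + 1×E → memory 29, value 332.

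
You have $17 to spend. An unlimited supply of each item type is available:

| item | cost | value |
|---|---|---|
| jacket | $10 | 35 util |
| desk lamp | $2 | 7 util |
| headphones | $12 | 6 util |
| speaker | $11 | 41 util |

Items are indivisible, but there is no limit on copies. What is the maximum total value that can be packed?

62 util

Best value-per-unit is speaker at 41/11; filling with it alone gives 1×41 = 41.
Optimal mix: 3×desk lamp + 1×speaker → cost 17, value 62.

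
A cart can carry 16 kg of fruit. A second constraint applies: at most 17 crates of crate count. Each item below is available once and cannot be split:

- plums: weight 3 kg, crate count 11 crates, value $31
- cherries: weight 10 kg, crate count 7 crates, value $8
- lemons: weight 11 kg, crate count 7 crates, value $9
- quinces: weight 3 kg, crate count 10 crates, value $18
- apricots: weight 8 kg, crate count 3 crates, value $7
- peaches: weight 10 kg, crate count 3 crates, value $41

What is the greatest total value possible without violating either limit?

$72

Feasible sets respecting both limits:
- plums+peaches: weight 13, crate count 14, value 72
- quinces+peaches: weight 13, crate count 13, value 59
- peaches: weight 10, crate count 3, value 41
Best: $72.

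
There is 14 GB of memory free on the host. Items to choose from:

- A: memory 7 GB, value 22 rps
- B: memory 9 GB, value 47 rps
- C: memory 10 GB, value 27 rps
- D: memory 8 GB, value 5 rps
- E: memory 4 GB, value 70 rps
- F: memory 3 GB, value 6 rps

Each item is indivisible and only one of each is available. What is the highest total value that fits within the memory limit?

Check high-value combinations within 14 GB:
- B+E: memory 9+4=13, value 47+70=117
- A+E+F: memory 7+4+3=14, value 22+70+6=98
- C+E: memory 10+4=14, value 27+70=97
- A+E: memory 7+4=11, value 22+70=92
Best: 117 rps.

117 rps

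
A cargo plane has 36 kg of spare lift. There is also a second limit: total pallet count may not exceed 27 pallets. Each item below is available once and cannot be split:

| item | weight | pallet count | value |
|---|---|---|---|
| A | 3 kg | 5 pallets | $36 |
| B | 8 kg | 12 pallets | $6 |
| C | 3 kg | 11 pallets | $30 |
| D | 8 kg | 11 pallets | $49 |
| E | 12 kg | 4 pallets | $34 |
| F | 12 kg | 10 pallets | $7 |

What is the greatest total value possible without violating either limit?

$119

Feasible sets respecting both limits:
- A+D+E: weight 23, pallet count 20, value 119
- A+C+D: weight 14, pallet count 27, value 115
- C+D+E: weight 23, pallet count 26, value 113
- A+C+E: weight 18, pallet count 20, value 100
Best: $119.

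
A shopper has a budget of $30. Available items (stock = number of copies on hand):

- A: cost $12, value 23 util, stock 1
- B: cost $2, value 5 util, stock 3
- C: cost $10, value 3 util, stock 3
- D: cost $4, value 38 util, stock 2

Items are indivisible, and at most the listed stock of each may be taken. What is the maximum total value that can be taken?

114 util

Top feasible selections:
- 1×A + 3×B + 2×D: cost 26, value 114
- 1×A + 2×B + 2×D: cost 24, value 109
Best: 114 util.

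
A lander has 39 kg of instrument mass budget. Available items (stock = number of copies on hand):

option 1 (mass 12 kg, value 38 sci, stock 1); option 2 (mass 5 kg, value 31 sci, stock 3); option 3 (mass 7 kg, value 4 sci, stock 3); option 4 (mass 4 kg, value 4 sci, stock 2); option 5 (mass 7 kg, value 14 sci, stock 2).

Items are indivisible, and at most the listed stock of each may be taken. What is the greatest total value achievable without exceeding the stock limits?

149 sci

Best selections within mass 39 and stock limits:
- 1×option 1 + 3×option 2 + 1×option 4 + 1×option 5: mass 38, value 149
- 1×option 1 + 3×option 2 + 1×option 5: mass 34, value 145
- 1×option 1 + 3×option 2 + 2×option 4: mass 35, value 139
- 1×option 1 + 3×option 2 + 1×option 3 + 1×option 4: mass 38, value 139
Best: 149 sci.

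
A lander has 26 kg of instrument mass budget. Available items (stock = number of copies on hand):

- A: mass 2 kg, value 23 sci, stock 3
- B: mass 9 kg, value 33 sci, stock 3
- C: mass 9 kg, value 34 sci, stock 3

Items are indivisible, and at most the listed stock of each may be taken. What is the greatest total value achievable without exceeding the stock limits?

137 sci

Top feasible selections:
- 3×A + 2×C: mass 24, value 137
- 3×A + 1×B + 1×C: mass 24, value 136
- 3×A + 2×B: mass 24, value 135
Best: 137 sci.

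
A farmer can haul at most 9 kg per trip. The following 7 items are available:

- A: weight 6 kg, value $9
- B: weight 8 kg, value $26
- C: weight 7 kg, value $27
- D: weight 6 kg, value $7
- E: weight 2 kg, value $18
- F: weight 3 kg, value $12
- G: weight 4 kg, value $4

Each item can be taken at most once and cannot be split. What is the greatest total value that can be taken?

$45

Check high-value combinations within 9 kg:
- C+E: weight 7+2=9, value 27+18=45
- E+F+G: weight 2+3+4=9, value 18+12+4=34
- E+F: weight 2+3=5, value 18+12=30
Best: $45.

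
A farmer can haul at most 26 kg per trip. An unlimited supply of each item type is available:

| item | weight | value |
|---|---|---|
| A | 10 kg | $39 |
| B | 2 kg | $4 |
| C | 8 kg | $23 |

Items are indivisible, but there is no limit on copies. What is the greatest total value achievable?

Best value-per-unit is A at 39/10; filling with it alone gives 2×39 = 78.
Optimal mix: 2×A + 3×B → weight 26, value 90.

$90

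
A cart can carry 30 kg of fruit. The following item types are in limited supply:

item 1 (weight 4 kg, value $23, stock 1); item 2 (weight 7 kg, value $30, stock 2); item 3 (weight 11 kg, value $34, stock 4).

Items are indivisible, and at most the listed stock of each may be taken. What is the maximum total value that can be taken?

$117

Best selections within weight 30 and stock limits:
- 1×item 1 + 2×item 2 + 1×item 3: weight 29, value 117
- 1×item 2 + 2×item 3: weight 29, value 98
- 2×item 2 + 1×item 3: weight 25, value 94
Best: $117.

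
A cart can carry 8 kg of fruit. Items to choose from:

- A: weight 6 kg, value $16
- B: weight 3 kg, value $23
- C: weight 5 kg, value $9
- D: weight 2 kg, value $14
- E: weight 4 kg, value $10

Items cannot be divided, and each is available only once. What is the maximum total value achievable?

$37

Check high-value combinations within 8 kg:
- B+D: weight 3+2=5, value 23+14=37
- B+E: weight 3+4=7, value 23+10=33
- B+C: weight 3+5=8, value 23+9=32
Best: $37.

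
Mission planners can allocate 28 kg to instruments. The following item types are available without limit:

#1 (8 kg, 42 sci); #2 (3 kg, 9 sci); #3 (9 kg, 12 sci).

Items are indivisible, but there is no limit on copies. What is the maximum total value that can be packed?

Best value-per-unit is #1 at 42/8; filling with it alone gives 3×42 = 126.
Optimal mix: 3×#1 + 1×#2 → mass 27, value 135.

135 sci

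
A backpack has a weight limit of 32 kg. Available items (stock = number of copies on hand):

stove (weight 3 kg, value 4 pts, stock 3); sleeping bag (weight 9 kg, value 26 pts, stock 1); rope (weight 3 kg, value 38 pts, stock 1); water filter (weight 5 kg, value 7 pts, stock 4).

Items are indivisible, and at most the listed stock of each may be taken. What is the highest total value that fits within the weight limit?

Top feasible selections:
- 1×sleeping bag + 1×rope + 4×water filter: weight 32, value 92
- 3×stove + 1×sleeping bag + 1×rope + 2×water filter: weight 31, value 90
- 1×stove + 1×sleeping bag + 1×rope + 3×water filter: weight 30, value 89
- 2×stove + 1×sleeping bag + 1×rope + 2×water filter: weight 28, value 86
Best: 92 pts.

92 pts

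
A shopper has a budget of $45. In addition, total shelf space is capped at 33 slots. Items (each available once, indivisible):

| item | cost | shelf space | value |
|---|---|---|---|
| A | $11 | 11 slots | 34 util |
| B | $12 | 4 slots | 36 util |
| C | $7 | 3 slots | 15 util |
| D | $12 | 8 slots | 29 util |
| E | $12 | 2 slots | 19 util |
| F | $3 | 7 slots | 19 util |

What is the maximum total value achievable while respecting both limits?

133 util

Feasible sets respecting both limits:
- A+B+C+D+F: cost 45, shelf space 33, value 133
- A+B+C+E+F: cost 45, shelf space 27, value 123
- A+B+D+F: cost 38, shelf space 30, value 118
Best: 133 util.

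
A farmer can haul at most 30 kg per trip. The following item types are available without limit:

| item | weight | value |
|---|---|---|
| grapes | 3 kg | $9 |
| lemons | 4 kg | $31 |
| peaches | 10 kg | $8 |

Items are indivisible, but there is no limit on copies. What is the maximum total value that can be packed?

$217

Best value-per-unit is lemons at 31/4, and filling with it alone uses weight 7×4=28. No mix of the others beats 7×31 = 217.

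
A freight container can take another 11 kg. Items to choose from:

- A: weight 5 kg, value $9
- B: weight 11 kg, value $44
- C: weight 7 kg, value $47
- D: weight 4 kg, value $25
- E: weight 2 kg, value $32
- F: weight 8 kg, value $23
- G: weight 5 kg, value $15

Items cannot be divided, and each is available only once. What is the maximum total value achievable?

$79

Check high-value combinations within 11 kg:
- C+E: weight 7+2=9, value 47+32=79
- C+D: weight 7+4=11, value 47+25=72
- D+E+G: weight 4+2+5=11, value 25+32+15=72
- A+D+E: weight 5+4+2=11, value 9+25+32=66
- D+E: weight 4+2=6, value 25+32=57
Best: $79.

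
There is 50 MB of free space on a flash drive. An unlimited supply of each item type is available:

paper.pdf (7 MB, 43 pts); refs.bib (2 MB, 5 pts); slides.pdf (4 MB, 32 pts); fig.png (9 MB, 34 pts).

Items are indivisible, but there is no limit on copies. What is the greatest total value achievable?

389 pts

Best value-per-unit is slides.pdf at 32/4; filling with it alone gives 12×32 = 384.
Optimal mix: 1×refs.bib + 12×slides.pdf → size 50, value 389.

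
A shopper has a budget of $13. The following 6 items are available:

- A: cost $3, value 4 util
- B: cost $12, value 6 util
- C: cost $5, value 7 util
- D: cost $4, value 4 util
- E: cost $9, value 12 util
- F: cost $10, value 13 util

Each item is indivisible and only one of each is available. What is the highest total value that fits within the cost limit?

17 util

Check high-value combinations within $13:
- A+F: cost 3+10=13, value 4+13=17
- A+E: cost 3+9=12, value 4+12=16
- D+E: cost 4+9=13, value 4+12=16
Best: 17 util.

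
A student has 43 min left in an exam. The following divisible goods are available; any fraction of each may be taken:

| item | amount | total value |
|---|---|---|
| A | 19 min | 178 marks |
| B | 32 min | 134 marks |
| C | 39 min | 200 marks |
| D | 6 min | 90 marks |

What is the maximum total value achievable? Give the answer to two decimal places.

360.31

Take in order of value per unit:
- D (90/6 per unit): all 6 → value 90, running total 90.00
- A (178/19 per unit): all 19 → value 178, running total 268.00
- C (200/39 per unit): 18 of 39 → value 18×200/39 = 92.3077, running total 360.31
Total 360.31.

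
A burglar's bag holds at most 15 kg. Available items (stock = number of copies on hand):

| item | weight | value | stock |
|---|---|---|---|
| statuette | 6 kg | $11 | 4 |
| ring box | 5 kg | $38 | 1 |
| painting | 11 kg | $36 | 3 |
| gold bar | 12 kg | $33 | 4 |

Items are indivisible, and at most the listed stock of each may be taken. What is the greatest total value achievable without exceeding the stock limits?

$49

Best selections within weight 15 and stock limits:
- 1×statuette + 1×ring box: weight 11, value 49
- 1×ring box: weight 5, value 38
Best: $49.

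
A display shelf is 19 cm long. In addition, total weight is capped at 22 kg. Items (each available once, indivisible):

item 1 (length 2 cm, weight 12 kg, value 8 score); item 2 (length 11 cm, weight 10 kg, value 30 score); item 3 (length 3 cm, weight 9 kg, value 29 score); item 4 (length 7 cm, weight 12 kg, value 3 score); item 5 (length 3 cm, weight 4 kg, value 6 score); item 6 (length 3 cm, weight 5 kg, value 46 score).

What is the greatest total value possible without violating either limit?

82 score

Feasible sets respecting both limits:
- item 2+item 5+item 6: length 17, weight 19, value 82
- item 3+item 5+item 6: length 9, weight 18, value 81
- item 2+item 6: length 14, weight 15, value 76
Best: 82 score.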